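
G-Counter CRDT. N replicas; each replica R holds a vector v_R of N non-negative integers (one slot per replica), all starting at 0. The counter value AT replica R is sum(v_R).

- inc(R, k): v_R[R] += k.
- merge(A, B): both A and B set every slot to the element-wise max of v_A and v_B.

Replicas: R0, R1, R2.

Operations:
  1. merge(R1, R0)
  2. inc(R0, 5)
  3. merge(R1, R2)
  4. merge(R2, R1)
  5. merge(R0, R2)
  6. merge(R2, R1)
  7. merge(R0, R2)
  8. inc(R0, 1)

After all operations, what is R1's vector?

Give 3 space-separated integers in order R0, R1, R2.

Answer: 5 0 0

Derivation:
Op 1: merge R1<->R0 -> R1=(0,0,0) R0=(0,0,0)
Op 2: inc R0 by 5 -> R0=(5,0,0) value=5
Op 3: merge R1<->R2 -> R1=(0,0,0) R2=(0,0,0)
Op 4: merge R2<->R1 -> R2=(0,0,0) R1=(0,0,0)
Op 5: merge R0<->R2 -> R0=(5,0,0) R2=(5,0,0)
Op 6: merge R2<->R1 -> R2=(5,0,0) R1=(5,0,0)
Op 7: merge R0<->R2 -> R0=(5,0,0) R2=(5,0,0)
Op 8: inc R0 by 1 -> R0=(6,0,0) value=6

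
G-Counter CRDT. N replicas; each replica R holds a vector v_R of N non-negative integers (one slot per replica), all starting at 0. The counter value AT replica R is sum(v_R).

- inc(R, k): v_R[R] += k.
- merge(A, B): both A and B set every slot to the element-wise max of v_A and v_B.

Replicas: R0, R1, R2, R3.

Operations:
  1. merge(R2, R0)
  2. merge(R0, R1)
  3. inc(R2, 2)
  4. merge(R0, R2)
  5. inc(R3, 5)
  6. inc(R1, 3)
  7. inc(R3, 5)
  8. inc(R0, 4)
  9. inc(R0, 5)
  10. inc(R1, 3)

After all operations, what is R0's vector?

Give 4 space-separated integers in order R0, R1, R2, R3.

Op 1: merge R2<->R0 -> R2=(0,0,0,0) R0=(0,0,0,0)
Op 2: merge R0<->R1 -> R0=(0,0,0,0) R1=(0,0,0,0)
Op 3: inc R2 by 2 -> R2=(0,0,2,0) value=2
Op 4: merge R0<->R2 -> R0=(0,0,2,0) R2=(0,0,2,0)
Op 5: inc R3 by 5 -> R3=(0,0,0,5) value=5
Op 6: inc R1 by 3 -> R1=(0,3,0,0) value=3
Op 7: inc R3 by 5 -> R3=(0,0,0,10) value=10
Op 8: inc R0 by 4 -> R0=(4,0,2,0) value=6
Op 9: inc R0 by 5 -> R0=(9,0,2,0) value=11
Op 10: inc R1 by 3 -> R1=(0,6,0,0) value=6

Answer: 9 0 2 0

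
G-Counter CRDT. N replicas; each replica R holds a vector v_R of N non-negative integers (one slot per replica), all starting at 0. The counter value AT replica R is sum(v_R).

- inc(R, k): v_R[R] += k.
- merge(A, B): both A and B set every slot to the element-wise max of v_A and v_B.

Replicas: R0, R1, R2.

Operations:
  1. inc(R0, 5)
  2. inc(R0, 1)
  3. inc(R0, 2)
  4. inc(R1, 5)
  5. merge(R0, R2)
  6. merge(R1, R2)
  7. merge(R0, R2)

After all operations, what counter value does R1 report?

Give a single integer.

Op 1: inc R0 by 5 -> R0=(5,0,0) value=5
Op 2: inc R0 by 1 -> R0=(6,0,0) value=6
Op 3: inc R0 by 2 -> R0=(8,0,0) value=8
Op 4: inc R1 by 5 -> R1=(0,5,0) value=5
Op 5: merge R0<->R2 -> R0=(8,0,0) R2=(8,0,0)
Op 6: merge R1<->R2 -> R1=(8,5,0) R2=(8,5,0)
Op 7: merge R0<->R2 -> R0=(8,5,0) R2=(8,5,0)

Answer: 13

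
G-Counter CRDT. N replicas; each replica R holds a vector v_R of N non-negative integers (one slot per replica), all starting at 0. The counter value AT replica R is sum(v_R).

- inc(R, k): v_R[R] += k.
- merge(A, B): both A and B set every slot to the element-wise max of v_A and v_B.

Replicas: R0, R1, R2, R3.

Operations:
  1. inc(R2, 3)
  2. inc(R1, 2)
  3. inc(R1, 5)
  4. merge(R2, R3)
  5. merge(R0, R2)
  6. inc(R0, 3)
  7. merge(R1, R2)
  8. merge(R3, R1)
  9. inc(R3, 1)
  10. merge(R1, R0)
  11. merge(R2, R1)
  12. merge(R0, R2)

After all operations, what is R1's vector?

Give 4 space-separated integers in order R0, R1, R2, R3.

Op 1: inc R2 by 3 -> R2=(0,0,3,0) value=3
Op 2: inc R1 by 2 -> R1=(0,2,0,0) value=2
Op 3: inc R1 by 5 -> R1=(0,7,0,0) value=7
Op 4: merge R2<->R3 -> R2=(0,0,3,0) R3=(0,0,3,0)
Op 5: merge R0<->R2 -> R0=(0,0,3,0) R2=(0,0,3,0)
Op 6: inc R0 by 3 -> R0=(3,0,3,0) value=6
Op 7: merge R1<->R2 -> R1=(0,7,3,0) R2=(0,7,3,0)
Op 8: merge R3<->R1 -> R3=(0,7,3,0) R1=(0,7,3,0)
Op 9: inc R3 by 1 -> R3=(0,7,3,1) value=11
Op 10: merge R1<->R0 -> R1=(3,7,3,0) R0=(3,7,3,0)
Op 11: merge R2<->R1 -> R2=(3,7,3,0) R1=(3,7,3,0)
Op 12: merge R0<->R2 -> R0=(3,7,3,0) R2=(3,7,3,0)

Answer: 3 7 3 0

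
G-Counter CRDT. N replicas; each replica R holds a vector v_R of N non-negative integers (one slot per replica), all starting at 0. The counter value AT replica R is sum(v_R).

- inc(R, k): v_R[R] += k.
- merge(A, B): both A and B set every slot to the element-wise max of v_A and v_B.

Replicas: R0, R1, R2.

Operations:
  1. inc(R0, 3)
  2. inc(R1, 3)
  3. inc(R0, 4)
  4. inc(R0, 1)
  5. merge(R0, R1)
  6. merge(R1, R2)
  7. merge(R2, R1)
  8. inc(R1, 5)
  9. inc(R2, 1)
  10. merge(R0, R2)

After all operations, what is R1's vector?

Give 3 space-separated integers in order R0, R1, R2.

Op 1: inc R0 by 3 -> R0=(3,0,0) value=3
Op 2: inc R1 by 3 -> R1=(0,3,0) value=3
Op 3: inc R0 by 4 -> R0=(7,0,0) value=7
Op 4: inc R0 by 1 -> R0=(8,0,0) value=8
Op 5: merge R0<->R1 -> R0=(8,3,0) R1=(8,3,0)
Op 6: merge R1<->R2 -> R1=(8,3,0) R2=(8,3,0)
Op 7: merge R2<->R1 -> R2=(8,3,0) R1=(8,3,0)
Op 8: inc R1 by 5 -> R1=(8,8,0) value=16
Op 9: inc R2 by 1 -> R2=(8,3,1) value=12
Op 10: merge R0<->R2 -> R0=(8,3,1) R2=(8,3,1)

Answer: 8 8 0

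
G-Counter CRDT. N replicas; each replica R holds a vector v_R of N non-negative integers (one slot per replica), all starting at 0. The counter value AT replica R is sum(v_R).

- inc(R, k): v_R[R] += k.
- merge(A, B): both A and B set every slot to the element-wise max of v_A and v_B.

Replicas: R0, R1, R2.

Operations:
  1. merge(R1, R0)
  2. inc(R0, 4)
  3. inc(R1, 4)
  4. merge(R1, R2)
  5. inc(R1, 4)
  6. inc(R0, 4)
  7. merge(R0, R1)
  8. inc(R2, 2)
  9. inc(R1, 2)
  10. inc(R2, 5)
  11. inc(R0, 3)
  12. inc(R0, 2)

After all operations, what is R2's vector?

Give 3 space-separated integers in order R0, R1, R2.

Op 1: merge R1<->R0 -> R1=(0,0,0) R0=(0,0,0)
Op 2: inc R0 by 4 -> R0=(4,0,0) value=4
Op 3: inc R1 by 4 -> R1=(0,4,0) value=4
Op 4: merge R1<->R2 -> R1=(0,4,0) R2=(0,4,0)
Op 5: inc R1 by 4 -> R1=(0,8,0) value=8
Op 6: inc R0 by 4 -> R0=(8,0,0) value=8
Op 7: merge R0<->R1 -> R0=(8,8,0) R1=(8,8,0)
Op 8: inc R2 by 2 -> R2=(0,4,2) value=6
Op 9: inc R1 by 2 -> R1=(8,10,0) value=18
Op 10: inc R2 by 5 -> R2=(0,4,7) value=11
Op 11: inc R0 by 3 -> R0=(11,8,0) value=19
Op 12: inc R0 by 2 -> R0=(13,8,0) value=21

Answer: 0 4 7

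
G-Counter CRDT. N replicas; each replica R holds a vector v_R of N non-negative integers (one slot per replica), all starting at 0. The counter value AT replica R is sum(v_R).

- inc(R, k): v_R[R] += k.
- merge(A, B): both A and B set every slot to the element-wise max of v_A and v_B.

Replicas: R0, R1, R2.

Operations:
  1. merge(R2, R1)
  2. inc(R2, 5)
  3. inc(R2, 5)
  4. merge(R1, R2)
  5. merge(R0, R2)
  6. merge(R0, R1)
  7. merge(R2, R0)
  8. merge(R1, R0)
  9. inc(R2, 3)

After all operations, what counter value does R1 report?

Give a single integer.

Op 1: merge R2<->R1 -> R2=(0,0,0) R1=(0,0,0)
Op 2: inc R2 by 5 -> R2=(0,0,5) value=5
Op 3: inc R2 by 5 -> R2=(0,0,10) value=10
Op 4: merge R1<->R2 -> R1=(0,0,10) R2=(0,0,10)
Op 5: merge R0<->R2 -> R0=(0,0,10) R2=(0,0,10)
Op 6: merge R0<->R1 -> R0=(0,0,10) R1=(0,0,10)
Op 7: merge R2<->R0 -> R2=(0,0,10) R0=(0,0,10)
Op 8: merge R1<->R0 -> R1=(0,0,10) R0=(0,0,10)
Op 9: inc R2 by 3 -> R2=(0,0,13) value=13

Answer: 10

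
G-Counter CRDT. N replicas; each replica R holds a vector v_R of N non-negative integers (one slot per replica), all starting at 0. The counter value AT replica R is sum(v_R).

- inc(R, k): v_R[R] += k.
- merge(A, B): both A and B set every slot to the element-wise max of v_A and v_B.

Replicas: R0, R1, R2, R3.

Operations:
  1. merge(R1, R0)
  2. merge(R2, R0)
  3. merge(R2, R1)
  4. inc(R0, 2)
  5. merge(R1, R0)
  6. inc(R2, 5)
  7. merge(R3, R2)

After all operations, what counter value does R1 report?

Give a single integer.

Answer: 2

Derivation:
Op 1: merge R1<->R0 -> R1=(0,0,0,0) R0=(0,0,0,0)
Op 2: merge R2<->R0 -> R2=(0,0,0,0) R0=(0,0,0,0)
Op 3: merge R2<->R1 -> R2=(0,0,0,0) R1=(0,0,0,0)
Op 4: inc R0 by 2 -> R0=(2,0,0,0) value=2
Op 5: merge R1<->R0 -> R1=(2,0,0,0) R0=(2,0,0,0)
Op 6: inc R2 by 5 -> R2=(0,0,5,0) value=5
Op 7: merge R3<->R2 -> R3=(0,0,5,0) R2=(0,0,5,0)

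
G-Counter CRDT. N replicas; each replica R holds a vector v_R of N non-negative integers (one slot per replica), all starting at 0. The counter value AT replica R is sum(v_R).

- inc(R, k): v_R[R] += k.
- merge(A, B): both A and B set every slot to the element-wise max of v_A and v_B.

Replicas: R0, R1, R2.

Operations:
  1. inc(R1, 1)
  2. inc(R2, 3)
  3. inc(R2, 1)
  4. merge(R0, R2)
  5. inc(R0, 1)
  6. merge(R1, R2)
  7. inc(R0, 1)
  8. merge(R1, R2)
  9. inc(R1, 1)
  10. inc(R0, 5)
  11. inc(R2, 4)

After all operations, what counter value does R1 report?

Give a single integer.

Op 1: inc R1 by 1 -> R1=(0,1,0) value=1
Op 2: inc R2 by 3 -> R2=(0,0,3) value=3
Op 3: inc R2 by 1 -> R2=(0,0,4) value=4
Op 4: merge R0<->R2 -> R0=(0,0,4) R2=(0,0,4)
Op 5: inc R0 by 1 -> R0=(1,0,4) value=5
Op 6: merge R1<->R2 -> R1=(0,1,4) R2=(0,1,4)
Op 7: inc R0 by 1 -> R0=(2,0,4) value=6
Op 8: merge R1<->R2 -> R1=(0,1,4) R2=(0,1,4)
Op 9: inc R1 by 1 -> R1=(0,2,4) value=6
Op 10: inc R0 by 5 -> R0=(7,0,4) value=11
Op 11: inc R2 by 4 -> R2=(0,1,8) value=9

Answer: 6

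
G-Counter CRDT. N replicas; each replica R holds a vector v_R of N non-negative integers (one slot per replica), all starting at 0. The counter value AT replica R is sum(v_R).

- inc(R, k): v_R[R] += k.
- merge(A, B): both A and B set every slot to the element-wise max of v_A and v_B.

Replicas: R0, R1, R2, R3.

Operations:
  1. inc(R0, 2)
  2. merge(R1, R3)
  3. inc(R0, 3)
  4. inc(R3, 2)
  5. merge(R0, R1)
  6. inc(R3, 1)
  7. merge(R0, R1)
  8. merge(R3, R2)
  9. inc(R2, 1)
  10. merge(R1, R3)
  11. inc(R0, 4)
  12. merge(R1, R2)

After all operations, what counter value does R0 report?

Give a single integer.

Answer: 9

Derivation:
Op 1: inc R0 by 2 -> R0=(2,0,0,0) value=2
Op 2: merge R1<->R3 -> R1=(0,0,0,0) R3=(0,0,0,0)
Op 3: inc R0 by 3 -> R0=(5,0,0,0) value=5
Op 4: inc R3 by 2 -> R3=(0,0,0,2) value=2
Op 5: merge R0<->R1 -> R0=(5,0,0,0) R1=(5,0,0,0)
Op 6: inc R3 by 1 -> R3=(0,0,0,3) value=3
Op 7: merge R0<->R1 -> R0=(5,0,0,0) R1=(5,0,0,0)
Op 8: merge R3<->R2 -> R3=(0,0,0,3) R2=(0,0,0,3)
Op 9: inc R2 by 1 -> R2=(0,0,1,3) value=4
Op 10: merge R1<->R3 -> R1=(5,0,0,3) R3=(5,0,0,3)
Op 11: inc R0 by 4 -> R0=(9,0,0,0) value=9
Op 12: merge R1<->R2 -> R1=(5,0,1,3) R2=(5,0,1,3)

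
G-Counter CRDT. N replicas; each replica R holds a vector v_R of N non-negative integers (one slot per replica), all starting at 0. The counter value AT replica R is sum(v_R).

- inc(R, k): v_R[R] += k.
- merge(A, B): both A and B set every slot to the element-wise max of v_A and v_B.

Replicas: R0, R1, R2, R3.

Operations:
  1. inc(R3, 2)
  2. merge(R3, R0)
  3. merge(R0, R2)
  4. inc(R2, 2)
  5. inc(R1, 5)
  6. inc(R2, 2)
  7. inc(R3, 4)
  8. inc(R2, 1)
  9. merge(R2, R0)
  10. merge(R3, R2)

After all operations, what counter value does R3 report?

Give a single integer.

Op 1: inc R3 by 2 -> R3=(0,0,0,2) value=2
Op 2: merge R3<->R0 -> R3=(0,0,0,2) R0=(0,0,0,2)
Op 3: merge R0<->R2 -> R0=(0,0,0,2) R2=(0,0,0,2)
Op 4: inc R2 by 2 -> R2=(0,0,2,2) value=4
Op 5: inc R1 by 5 -> R1=(0,5,0,0) value=5
Op 6: inc R2 by 2 -> R2=(0,0,4,2) value=6
Op 7: inc R3 by 4 -> R3=(0,0,0,6) value=6
Op 8: inc R2 by 1 -> R2=(0,0,5,2) value=7
Op 9: merge R2<->R0 -> R2=(0,0,5,2) R0=(0,0,5,2)
Op 10: merge R3<->R2 -> R3=(0,0,5,6) R2=(0,0,5,6)

Answer: 11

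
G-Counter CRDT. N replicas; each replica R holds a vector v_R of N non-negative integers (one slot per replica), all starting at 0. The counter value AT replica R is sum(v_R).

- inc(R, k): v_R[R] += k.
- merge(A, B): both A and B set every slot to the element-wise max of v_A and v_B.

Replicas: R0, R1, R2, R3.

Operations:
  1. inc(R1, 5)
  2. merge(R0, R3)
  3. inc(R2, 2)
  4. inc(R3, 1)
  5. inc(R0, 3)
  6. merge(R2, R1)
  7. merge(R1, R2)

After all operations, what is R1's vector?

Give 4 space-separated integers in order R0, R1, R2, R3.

Answer: 0 5 2 0

Derivation:
Op 1: inc R1 by 5 -> R1=(0,5,0,0) value=5
Op 2: merge R0<->R3 -> R0=(0,0,0,0) R3=(0,0,0,0)
Op 3: inc R2 by 2 -> R2=(0,0,2,0) value=2
Op 4: inc R3 by 1 -> R3=(0,0,0,1) value=1
Op 5: inc R0 by 3 -> R0=(3,0,0,0) value=3
Op 6: merge R2<->R1 -> R2=(0,5,2,0) R1=(0,5,2,0)
Op 7: merge R1<->R2 -> R1=(0,5,2,0) R2=(0,5,2,0)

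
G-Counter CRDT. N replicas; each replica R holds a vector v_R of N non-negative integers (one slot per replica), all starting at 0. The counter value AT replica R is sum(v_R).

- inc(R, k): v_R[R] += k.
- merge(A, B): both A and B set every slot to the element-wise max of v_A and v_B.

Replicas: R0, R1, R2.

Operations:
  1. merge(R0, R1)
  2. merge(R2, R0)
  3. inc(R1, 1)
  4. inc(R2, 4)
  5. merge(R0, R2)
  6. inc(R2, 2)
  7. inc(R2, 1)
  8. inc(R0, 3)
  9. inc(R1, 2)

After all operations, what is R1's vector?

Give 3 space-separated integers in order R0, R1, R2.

Answer: 0 3 0

Derivation:
Op 1: merge R0<->R1 -> R0=(0,0,0) R1=(0,0,0)
Op 2: merge R2<->R0 -> R2=(0,0,0) R0=(0,0,0)
Op 3: inc R1 by 1 -> R1=(0,1,0) value=1
Op 4: inc R2 by 4 -> R2=(0,0,4) value=4
Op 5: merge R0<->R2 -> R0=(0,0,4) R2=(0,0,4)
Op 6: inc R2 by 2 -> R2=(0,0,6) value=6
Op 7: inc R2 by 1 -> R2=(0,0,7) value=7
Op 8: inc R0 by 3 -> R0=(3,0,4) value=7
Op 9: inc R1 by 2 -> R1=(0,3,0) value=3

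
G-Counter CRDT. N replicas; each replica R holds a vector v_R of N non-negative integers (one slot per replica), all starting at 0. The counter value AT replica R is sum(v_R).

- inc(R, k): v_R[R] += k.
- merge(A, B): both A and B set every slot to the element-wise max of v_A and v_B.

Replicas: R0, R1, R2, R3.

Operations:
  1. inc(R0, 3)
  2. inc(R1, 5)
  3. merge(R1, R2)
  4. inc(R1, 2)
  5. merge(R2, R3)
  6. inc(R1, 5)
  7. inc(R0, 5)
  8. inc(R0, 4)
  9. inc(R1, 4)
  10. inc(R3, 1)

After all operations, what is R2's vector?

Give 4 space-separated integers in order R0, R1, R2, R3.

Op 1: inc R0 by 3 -> R0=(3,0,0,0) value=3
Op 2: inc R1 by 5 -> R1=(0,5,0,0) value=5
Op 3: merge R1<->R2 -> R1=(0,5,0,0) R2=(0,5,0,0)
Op 4: inc R1 by 2 -> R1=(0,7,0,0) value=7
Op 5: merge R2<->R3 -> R2=(0,5,0,0) R3=(0,5,0,0)
Op 6: inc R1 by 5 -> R1=(0,12,0,0) value=12
Op 7: inc R0 by 5 -> R0=(8,0,0,0) value=8
Op 8: inc R0 by 4 -> R0=(12,0,0,0) value=12
Op 9: inc R1 by 4 -> R1=(0,16,0,0) value=16
Op 10: inc R3 by 1 -> R3=(0,5,0,1) value=6

Answer: 0 5 0 0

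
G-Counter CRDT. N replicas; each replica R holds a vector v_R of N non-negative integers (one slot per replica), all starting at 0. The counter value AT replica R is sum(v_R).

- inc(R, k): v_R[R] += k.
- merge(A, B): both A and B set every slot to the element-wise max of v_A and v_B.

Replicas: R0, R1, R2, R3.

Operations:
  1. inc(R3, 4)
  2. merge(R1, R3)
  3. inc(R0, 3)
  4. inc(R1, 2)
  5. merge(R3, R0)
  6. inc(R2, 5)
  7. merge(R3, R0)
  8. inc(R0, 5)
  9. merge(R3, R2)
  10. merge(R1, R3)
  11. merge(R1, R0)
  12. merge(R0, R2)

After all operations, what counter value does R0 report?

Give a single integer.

Answer: 19

Derivation:
Op 1: inc R3 by 4 -> R3=(0,0,0,4) value=4
Op 2: merge R1<->R3 -> R1=(0,0,0,4) R3=(0,0,0,4)
Op 3: inc R0 by 3 -> R0=(3,0,0,0) value=3
Op 4: inc R1 by 2 -> R1=(0,2,0,4) value=6
Op 5: merge R3<->R0 -> R3=(3,0,0,4) R0=(3,0,0,4)
Op 6: inc R2 by 5 -> R2=(0,0,5,0) value=5
Op 7: merge R3<->R0 -> R3=(3,0,0,4) R0=(3,0,0,4)
Op 8: inc R0 by 5 -> R0=(8,0,0,4) value=12
Op 9: merge R3<->R2 -> R3=(3,0,5,4) R2=(3,0,5,4)
Op 10: merge R1<->R3 -> R1=(3,2,5,4) R3=(3,2,5,4)
Op 11: merge R1<->R0 -> R1=(8,2,5,4) R0=(8,2,5,4)
Op 12: merge R0<->R2 -> R0=(8,2,5,4) R2=(8,2,5,4)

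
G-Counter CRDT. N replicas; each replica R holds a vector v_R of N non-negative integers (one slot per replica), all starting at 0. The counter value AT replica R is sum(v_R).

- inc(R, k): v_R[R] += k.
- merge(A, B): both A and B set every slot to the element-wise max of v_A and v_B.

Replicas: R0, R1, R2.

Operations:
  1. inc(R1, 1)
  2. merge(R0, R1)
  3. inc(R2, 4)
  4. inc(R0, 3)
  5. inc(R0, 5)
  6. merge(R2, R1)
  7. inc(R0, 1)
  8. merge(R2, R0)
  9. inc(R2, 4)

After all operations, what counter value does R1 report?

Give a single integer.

Answer: 5

Derivation:
Op 1: inc R1 by 1 -> R1=(0,1,0) value=1
Op 2: merge R0<->R1 -> R0=(0,1,0) R1=(0,1,0)
Op 3: inc R2 by 4 -> R2=(0,0,4) value=4
Op 4: inc R0 by 3 -> R0=(3,1,0) value=4
Op 5: inc R0 by 5 -> R0=(8,1,0) value=9
Op 6: merge R2<->R1 -> R2=(0,1,4) R1=(0,1,4)
Op 7: inc R0 by 1 -> R0=(9,1,0) value=10
Op 8: merge R2<->R0 -> R2=(9,1,4) R0=(9,1,4)
Op 9: inc R2 by 4 -> R2=(9,1,8) value=18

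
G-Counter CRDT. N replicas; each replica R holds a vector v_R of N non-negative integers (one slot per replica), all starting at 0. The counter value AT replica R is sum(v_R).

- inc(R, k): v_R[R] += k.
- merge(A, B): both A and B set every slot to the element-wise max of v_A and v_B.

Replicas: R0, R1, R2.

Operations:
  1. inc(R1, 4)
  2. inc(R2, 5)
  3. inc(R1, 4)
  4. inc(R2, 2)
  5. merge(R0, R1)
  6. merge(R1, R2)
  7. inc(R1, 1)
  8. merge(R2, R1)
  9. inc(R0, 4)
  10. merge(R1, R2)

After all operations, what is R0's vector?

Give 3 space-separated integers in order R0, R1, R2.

Op 1: inc R1 by 4 -> R1=(0,4,0) value=4
Op 2: inc R2 by 5 -> R2=(0,0,5) value=5
Op 3: inc R1 by 4 -> R1=(0,8,0) value=8
Op 4: inc R2 by 2 -> R2=(0,0,7) value=7
Op 5: merge R0<->R1 -> R0=(0,8,0) R1=(0,8,0)
Op 6: merge R1<->R2 -> R1=(0,8,7) R2=(0,8,7)
Op 7: inc R1 by 1 -> R1=(0,9,7) value=16
Op 8: merge R2<->R1 -> R2=(0,9,7) R1=(0,9,7)
Op 9: inc R0 by 4 -> R0=(4,8,0) value=12
Op 10: merge R1<->R2 -> R1=(0,9,7) R2=(0,9,7)

Answer: 4 8 0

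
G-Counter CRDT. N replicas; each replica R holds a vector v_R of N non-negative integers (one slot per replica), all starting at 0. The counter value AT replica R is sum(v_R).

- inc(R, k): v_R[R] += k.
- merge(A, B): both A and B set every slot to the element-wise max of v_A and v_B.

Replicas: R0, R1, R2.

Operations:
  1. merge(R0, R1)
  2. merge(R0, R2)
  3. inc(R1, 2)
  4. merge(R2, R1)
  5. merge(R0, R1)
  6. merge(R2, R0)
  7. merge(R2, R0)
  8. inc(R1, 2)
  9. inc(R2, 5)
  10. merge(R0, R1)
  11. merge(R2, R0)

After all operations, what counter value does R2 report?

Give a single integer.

Op 1: merge R0<->R1 -> R0=(0,0,0) R1=(0,0,0)
Op 2: merge R0<->R2 -> R0=(0,0,0) R2=(0,0,0)
Op 3: inc R1 by 2 -> R1=(0,2,0) value=2
Op 4: merge R2<->R1 -> R2=(0,2,0) R1=(0,2,0)
Op 5: merge R0<->R1 -> R0=(0,2,0) R1=(0,2,0)
Op 6: merge R2<->R0 -> R2=(0,2,0) R0=(0,2,0)
Op 7: merge R2<->R0 -> R2=(0,2,0) R0=(0,2,0)
Op 8: inc R1 by 2 -> R1=(0,4,0) value=4
Op 9: inc R2 by 5 -> R2=(0,2,5) value=7
Op 10: merge R0<->R1 -> R0=(0,4,0) R1=(0,4,0)
Op 11: merge R2<->R0 -> R2=(0,4,5) R0=(0,4,5)

Answer: 9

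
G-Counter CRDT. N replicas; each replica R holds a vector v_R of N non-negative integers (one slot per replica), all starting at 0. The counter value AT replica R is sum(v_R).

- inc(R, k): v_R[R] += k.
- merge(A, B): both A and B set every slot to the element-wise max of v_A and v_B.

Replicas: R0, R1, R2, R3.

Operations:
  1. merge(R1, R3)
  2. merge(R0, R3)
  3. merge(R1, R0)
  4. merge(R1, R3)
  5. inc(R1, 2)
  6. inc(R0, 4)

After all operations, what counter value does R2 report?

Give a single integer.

Op 1: merge R1<->R3 -> R1=(0,0,0,0) R3=(0,0,0,0)
Op 2: merge R0<->R3 -> R0=(0,0,0,0) R3=(0,0,0,0)
Op 3: merge R1<->R0 -> R1=(0,0,0,0) R0=(0,0,0,0)
Op 4: merge R1<->R3 -> R1=(0,0,0,0) R3=(0,0,0,0)
Op 5: inc R1 by 2 -> R1=(0,2,0,0) value=2
Op 6: inc R0 by 4 -> R0=(4,0,0,0) value=4

Answer: 0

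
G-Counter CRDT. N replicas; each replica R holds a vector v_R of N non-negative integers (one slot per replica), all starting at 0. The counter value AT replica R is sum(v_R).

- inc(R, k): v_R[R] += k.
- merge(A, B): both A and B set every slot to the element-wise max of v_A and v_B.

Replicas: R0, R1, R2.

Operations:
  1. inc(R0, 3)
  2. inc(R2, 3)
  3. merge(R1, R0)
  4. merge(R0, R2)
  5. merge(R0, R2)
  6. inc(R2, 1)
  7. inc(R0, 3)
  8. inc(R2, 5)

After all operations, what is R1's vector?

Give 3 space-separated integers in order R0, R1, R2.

Answer: 3 0 0

Derivation:
Op 1: inc R0 by 3 -> R0=(3,0,0) value=3
Op 2: inc R2 by 3 -> R2=(0,0,3) value=3
Op 3: merge R1<->R0 -> R1=(3,0,0) R0=(3,0,0)
Op 4: merge R0<->R2 -> R0=(3,0,3) R2=(3,0,3)
Op 5: merge R0<->R2 -> R0=(3,0,3) R2=(3,0,3)
Op 6: inc R2 by 1 -> R2=(3,0,4) value=7
Op 7: inc R0 by 3 -> R0=(6,0,3) value=9
Op 8: inc R2 by 5 -> R2=(3,0,9) value=12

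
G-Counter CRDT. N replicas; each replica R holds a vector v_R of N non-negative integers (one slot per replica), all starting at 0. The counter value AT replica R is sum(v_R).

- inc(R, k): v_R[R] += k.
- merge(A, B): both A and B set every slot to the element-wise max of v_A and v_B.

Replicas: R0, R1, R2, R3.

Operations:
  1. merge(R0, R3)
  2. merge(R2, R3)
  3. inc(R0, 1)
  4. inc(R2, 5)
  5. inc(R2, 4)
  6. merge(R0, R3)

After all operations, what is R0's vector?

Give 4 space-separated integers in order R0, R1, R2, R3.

Answer: 1 0 0 0

Derivation:
Op 1: merge R0<->R3 -> R0=(0,0,0,0) R3=(0,0,0,0)
Op 2: merge R2<->R3 -> R2=(0,0,0,0) R3=(0,0,0,0)
Op 3: inc R0 by 1 -> R0=(1,0,0,0) value=1
Op 4: inc R2 by 5 -> R2=(0,0,5,0) value=5
Op 5: inc R2 by 4 -> R2=(0,0,9,0) value=9
Op 6: merge R0<->R3 -> R0=(1,0,0,0) R3=(1,0,0,0)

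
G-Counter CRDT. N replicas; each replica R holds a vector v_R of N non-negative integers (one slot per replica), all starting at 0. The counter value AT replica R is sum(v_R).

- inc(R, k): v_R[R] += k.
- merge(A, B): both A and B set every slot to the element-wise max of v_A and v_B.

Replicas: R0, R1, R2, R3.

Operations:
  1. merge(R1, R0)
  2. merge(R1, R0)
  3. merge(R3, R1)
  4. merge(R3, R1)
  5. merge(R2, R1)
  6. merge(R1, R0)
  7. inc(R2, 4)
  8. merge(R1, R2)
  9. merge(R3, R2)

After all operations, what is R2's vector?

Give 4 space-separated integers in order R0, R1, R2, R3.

Op 1: merge R1<->R0 -> R1=(0,0,0,0) R0=(0,0,0,0)
Op 2: merge R1<->R0 -> R1=(0,0,0,0) R0=(0,0,0,0)
Op 3: merge R3<->R1 -> R3=(0,0,0,0) R1=(0,0,0,0)
Op 4: merge R3<->R1 -> R3=(0,0,0,0) R1=(0,0,0,0)
Op 5: merge R2<->R1 -> R2=(0,0,0,0) R1=(0,0,0,0)
Op 6: merge R1<->R0 -> R1=(0,0,0,0) R0=(0,0,0,0)
Op 7: inc R2 by 4 -> R2=(0,0,4,0) value=4
Op 8: merge R1<->R2 -> R1=(0,0,4,0) R2=(0,0,4,0)
Op 9: merge R3<->R2 -> R3=(0,0,4,0) R2=(0,0,4,0)

Answer: 0 0 4 0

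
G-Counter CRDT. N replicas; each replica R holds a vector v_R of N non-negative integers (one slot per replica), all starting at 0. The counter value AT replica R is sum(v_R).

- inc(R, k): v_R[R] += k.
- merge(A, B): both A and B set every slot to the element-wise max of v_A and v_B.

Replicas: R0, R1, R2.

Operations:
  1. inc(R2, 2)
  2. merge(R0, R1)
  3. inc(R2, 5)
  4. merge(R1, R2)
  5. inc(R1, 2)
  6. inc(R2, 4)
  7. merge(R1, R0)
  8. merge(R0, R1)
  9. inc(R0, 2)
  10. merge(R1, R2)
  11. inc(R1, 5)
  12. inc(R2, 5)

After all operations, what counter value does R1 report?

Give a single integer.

Answer: 18

Derivation:
Op 1: inc R2 by 2 -> R2=(0,0,2) value=2
Op 2: merge R0<->R1 -> R0=(0,0,0) R1=(0,0,0)
Op 3: inc R2 by 5 -> R2=(0,0,7) value=7
Op 4: merge R1<->R2 -> R1=(0,0,7) R2=(0,0,7)
Op 5: inc R1 by 2 -> R1=(0,2,7) value=9
Op 6: inc R2 by 4 -> R2=(0,0,11) value=11
Op 7: merge R1<->R0 -> R1=(0,2,7) R0=(0,2,7)
Op 8: merge R0<->R1 -> R0=(0,2,7) R1=(0,2,7)
Op 9: inc R0 by 2 -> R0=(2,2,7) value=11
Op 10: merge R1<->R2 -> R1=(0,2,11) R2=(0,2,11)
Op 11: inc R1 by 5 -> R1=(0,7,11) value=18
Op 12: inc R2 by 5 -> R2=(0,2,16) value=18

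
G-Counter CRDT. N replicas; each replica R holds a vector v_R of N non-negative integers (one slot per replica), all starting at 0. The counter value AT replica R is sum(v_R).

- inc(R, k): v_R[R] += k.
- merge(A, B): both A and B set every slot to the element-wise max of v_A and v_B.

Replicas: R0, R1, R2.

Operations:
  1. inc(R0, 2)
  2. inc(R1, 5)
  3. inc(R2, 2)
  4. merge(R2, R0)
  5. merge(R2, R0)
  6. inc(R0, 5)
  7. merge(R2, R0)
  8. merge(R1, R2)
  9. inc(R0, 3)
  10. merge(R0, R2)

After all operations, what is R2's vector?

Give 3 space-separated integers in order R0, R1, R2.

Op 1: inc R0 by 2 -> R0=(2,0,0) value=2
Op 2: inc R1 by 5 -> R1=(0,5,0) value=5
Op 3: inc R2 by 2 -> R2=(0,0,2) value=2
Op 4: merge R2<->R0 -> R2=(2,0,2) R0=(2,0,2)
Op 5: merge R2<->R0 -> R2=(2,0,2) R0=(2,0,2)
Op 6: inc R0 by 5 -> R0=(7,0,2) value=9
Op 7: merge R2<->R0 -> R2=(7,0,2) R0=(7,0,2)
Op 8: merge R1<->R2 -> R1=(7,5,2) R2=(7,5,2)
Op 9: inc R0 by 3 -> R0=(10,0,2) value=12
Op 10: merge R0<->R2 -> R0=(10,5,2) R2=(10,5,2)

Answer: 10 5 2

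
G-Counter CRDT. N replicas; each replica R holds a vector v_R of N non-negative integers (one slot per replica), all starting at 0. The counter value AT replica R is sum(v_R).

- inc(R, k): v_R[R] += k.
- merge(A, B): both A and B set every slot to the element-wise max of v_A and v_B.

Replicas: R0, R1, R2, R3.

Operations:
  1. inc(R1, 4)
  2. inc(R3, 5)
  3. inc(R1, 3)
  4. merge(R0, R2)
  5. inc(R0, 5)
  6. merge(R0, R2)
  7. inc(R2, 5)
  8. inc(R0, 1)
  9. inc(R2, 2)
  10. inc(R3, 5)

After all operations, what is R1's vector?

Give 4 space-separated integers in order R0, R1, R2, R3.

Op 1: inc R1 by 4 -> R1=(0,4,0,0) value=4
Op 2: inc R3 by 5 -> R3=(0,0,0,5) value=5
Op 3: inc R1 by 3 -> R1=(0,7,0,0) value=7
Op 4: merge R0<->R2 -> R0=(0,0,0,0) R2=(0,0,0,0)
Op 5: inc R0 by 5 -> R0=(5,0,0,0) value=5
Op 6: merge R0<->R2 -> R0=(5,0,0,0) R2=(5,0,0,0)
Op 7: inc R2 by 5 -> R2=(5,0,5,0) value=10
Op 8: inc R0 by 1 -> R0=(6,0,0,0) value=6
Op 9: inc R2 by 2 -> R2=(5,0,7,0) value=12
Op 10: inc R3 by 5 -> R3=(0,0,0,10) value=10

Answer: 0 7 0 0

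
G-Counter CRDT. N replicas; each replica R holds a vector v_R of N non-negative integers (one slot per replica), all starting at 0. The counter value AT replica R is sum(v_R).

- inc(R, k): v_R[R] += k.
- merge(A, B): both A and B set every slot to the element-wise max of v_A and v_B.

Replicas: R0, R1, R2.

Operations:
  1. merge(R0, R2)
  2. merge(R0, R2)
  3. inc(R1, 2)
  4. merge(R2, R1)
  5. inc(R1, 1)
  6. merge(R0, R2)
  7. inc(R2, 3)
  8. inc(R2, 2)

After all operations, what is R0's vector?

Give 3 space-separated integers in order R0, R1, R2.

Answer: 0 2 0

Derivation:
Op 1: merge R0<->R2 -> R0=(0,0,0) R2=(0,0,0)
Op 2: merge R0<->R2 -> R0=(0,0,0) R2=(0,0,0)
Op 3: inc R1 by 2 -> R1=(0,2,0) value=2
Op 4: merge R2<->R1 -> R2=(0,2,0) R1=(0,2,0)
Op 5: inc R1 by 1 -> R1=(0,3,0) value=3
Op 6: merge R0<->R2 -> R0=(0,2,0) R2=(0,2,0)
Op 7: inc R2 by 3 -> R2=(0,2,3) value=5
Op 8: inc R2 by 2 -> R2=(0,2,5) value=7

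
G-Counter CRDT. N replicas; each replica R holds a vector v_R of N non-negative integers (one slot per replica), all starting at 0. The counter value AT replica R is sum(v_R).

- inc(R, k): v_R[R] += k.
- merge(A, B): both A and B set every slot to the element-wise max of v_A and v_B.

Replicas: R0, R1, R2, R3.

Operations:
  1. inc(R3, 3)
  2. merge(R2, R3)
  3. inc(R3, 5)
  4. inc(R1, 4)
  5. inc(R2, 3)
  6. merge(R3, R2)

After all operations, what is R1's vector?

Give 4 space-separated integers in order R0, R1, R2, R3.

Answer: 0 4 0 0

Derivation:
Op 1: inc R3 by 3 -> R3=(0,0,0,3) value=3
Op 2: merge R2<->R3 -> R2=(0,0,0,3) R3=(0,0,0,3)
Op 3: inc R3 by 5 -> R3=(0,0,0,8) value=8
Op 4: inc R1 by 4 -> R1=(0,4,0,0) value=4
Op 5: inc R2 by 3 -> R2=(0,0,3,3) value=6
Op 6: merge R3<->R2 -> R3=(0,0,3,8) R2=(0,0,3,8)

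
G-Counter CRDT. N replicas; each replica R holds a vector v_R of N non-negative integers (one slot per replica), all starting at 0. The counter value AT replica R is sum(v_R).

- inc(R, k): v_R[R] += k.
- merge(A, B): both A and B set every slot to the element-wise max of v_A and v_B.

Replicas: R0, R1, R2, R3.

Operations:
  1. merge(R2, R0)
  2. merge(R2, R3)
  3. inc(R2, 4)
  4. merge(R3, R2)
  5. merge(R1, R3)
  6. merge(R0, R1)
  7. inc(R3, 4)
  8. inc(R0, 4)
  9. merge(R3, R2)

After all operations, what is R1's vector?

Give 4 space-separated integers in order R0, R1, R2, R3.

Op 1: merge R2<->R0 -> R2=(0,0,0,0) R0=(0,0,0,0)
Op 2: merge R2<->R3 -> R2=(0,0,0,0) R3=(0,0,0,0)
Op 3: inc R2 by 4 -> R2=(0,0,4,0) value=4
Op 4: merge R3<->R2 -> R3=(0,0,4,0) R2=(0,0,4,0)
Op 5: merge R1<->R3 -> R1=(0,0,4,0) R3=(0,0,4,0)
Op 6: merge R0<->R1 -> R0=(0,0,4,0) R1=(0,0,4,0)
Op 7: inc R3 by 4 -> R3=(0,0,4,4) value=8
Op 8: inc R0 by 4 -> R0=(4,0,4,0) value=8
Op 9: merge R3<->R2 -> R3=(0,0,4,4) R2=(0,0,4,4)

Answer: 0 0 4 0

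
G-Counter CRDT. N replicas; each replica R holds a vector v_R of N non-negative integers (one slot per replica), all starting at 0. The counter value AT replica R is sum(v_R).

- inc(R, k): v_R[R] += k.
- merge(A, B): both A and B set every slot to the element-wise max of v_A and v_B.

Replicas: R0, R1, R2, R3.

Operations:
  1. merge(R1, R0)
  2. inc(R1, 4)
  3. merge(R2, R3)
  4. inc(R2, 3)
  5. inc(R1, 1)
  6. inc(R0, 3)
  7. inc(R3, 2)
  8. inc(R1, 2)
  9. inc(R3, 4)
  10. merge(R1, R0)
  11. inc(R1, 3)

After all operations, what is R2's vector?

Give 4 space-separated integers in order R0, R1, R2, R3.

Op 1: merge R1<->R0 -> R1=(0,0,0,0) R0=(0,0,0,0)
Op 2: inc R1 by 4 -> R1=(0,4,0,0) value=4
Op 3: merge R2<->R3 -> R2=(0,0,0,0) R3=(0,0,0,0)
Op 4: inc R2 by 3 -> R2=(0,0,3,0) value=3
Op 5: inc R1 by 1 -> R1=(0,5,0,0) value=5
Op 6: inc R0 by 3 -> R0=(3,0,0,0) value=3
Op 7: inc R3 by 2 -> R3=(0,0,0,2) value=2
Op 8: inc R1 by 2 -> R1=(0,7,0,0) value=7
Op 9: inc R3 by 4 -> R3=(0,0,0,6) value=6
Op 10: merge R1<->R0 -> R1=(3,7,0,0) R0=(3,7,0,0)
Op 11: inc R1 by 3 -> R1=(3,10,0,0) value=13

Answer: 0 0 3 0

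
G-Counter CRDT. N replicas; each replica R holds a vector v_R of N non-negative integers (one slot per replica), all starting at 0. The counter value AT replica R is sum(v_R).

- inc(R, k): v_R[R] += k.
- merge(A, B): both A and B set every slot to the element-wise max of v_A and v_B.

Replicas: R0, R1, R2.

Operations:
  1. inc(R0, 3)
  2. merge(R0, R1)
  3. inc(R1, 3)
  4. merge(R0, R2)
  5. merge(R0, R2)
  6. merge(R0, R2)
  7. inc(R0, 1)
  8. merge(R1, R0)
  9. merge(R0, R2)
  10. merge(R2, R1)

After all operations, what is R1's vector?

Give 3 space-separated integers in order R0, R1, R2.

Op 1: inc R0 by 3 -> R0=(3,0,0) value=3
Op 2: merge R0<->R1 -> R0=(3,0,0) R1=(3,0,0)
Op 3: inc R1 by 3 -> R1=(3,3,0) value=6
Op 4: merge R0<->R2 -> R0=(3,0,0) R2=(3,0,0)
Op 5: merge R0<->R2 -> R0=(3,0,0) R2=(3,0,0)
Op 6: merge R0<->R2 -> R0=(3,0,0) R2=(3,0,0)
Op 7: inc R0 by 1 -> R0=(4,0,0) value=4
Op 8: merge R1<->R0 -> R1=(4,3,0) R0=(4,3,0)
Op 9: merge R0<->R2 -> R0=(4,3,0) R2=(4,3,0)
Op 10: merge R2<->R1 -> R2=(4,3,0) R1=(4,3,0)

Answer: 4 3 0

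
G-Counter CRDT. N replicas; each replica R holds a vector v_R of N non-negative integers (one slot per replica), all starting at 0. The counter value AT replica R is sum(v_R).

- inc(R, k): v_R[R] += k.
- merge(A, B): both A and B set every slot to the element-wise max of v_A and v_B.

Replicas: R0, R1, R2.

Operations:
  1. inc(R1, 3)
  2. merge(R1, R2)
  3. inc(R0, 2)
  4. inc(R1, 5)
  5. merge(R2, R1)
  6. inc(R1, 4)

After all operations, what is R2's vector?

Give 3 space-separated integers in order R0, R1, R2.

Op 1: inc R1 by 3 -> R1=(0,3,0) value=3
Op 2: merge R1<->R2 -> R1=(0,3,0) R2=(0,3,0)
Op 3: inc R0 by 2 -> R0=(2,0,0) value=2
Op 4: inc R1 by 5 -> R1=(0,8,0) value=8
Op 5: merge R2<->R1 -> R2=(0,8,0) R1=(0,8,0)
Op 6: inc R1 by 4 -> R1=(0,12,0) value=12

Answer: 0 8 0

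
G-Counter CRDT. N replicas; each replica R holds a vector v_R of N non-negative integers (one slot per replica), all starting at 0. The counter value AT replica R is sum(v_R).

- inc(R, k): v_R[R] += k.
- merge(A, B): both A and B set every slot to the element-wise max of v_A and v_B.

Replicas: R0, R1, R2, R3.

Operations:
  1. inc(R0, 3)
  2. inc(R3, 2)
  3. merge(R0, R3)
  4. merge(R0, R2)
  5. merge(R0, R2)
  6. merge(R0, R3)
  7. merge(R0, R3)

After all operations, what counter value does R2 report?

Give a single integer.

Answer: 5

Derivation:
Op 1: inc R0 by 3 -> R0=(3,0,0,0) value=3
Op 2: inc R3 by 2 -> R3=(0,0,0,2) value=2
Op 3: merge R0<->R3 -> R0=(3,0,0,2) R3=(3,0,0,2)
Op 4: merge R0<->R2 -> R0=(3,0,0,2) R2=(3,0,0,2)
Op 5: merge R0<->R2 -> R0=(3,0,0,2) R2=(3,0,0,2)
Op 6: merge R0<->R3 -> R0=(3,0,0,2) R3=(3,0,0,2)
Op 7: merge R0<->R3 -> R0=(3,0,0,2) R3=(3,0,0,2)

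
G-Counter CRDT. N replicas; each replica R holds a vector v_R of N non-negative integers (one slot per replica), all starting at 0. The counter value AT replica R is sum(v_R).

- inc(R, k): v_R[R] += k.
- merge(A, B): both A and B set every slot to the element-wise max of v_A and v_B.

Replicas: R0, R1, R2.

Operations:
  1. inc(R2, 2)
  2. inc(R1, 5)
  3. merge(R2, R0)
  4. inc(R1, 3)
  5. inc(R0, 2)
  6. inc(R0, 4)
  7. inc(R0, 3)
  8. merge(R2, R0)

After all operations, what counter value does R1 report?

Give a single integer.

Answer: 8

Derivation:
Op 1: inc R2 by 2 -> R2=(0,0,2) value=2
Op 2: inc R1 by 5 -> R1=(0,5,0) value=5
Op 3: merge R2<->R0 -> R2=(0,0,2) R0=(0,0,2)
Op 4: inc R1 by 3 -> R1=(0,8,0) value=8
Op 5: inc R0 by 2 -> R0=(2,0,2) value=4
Op 6: inc R0 by 4 -> R0=(6,0,2) value=8
Op 7: inc R0 by 3 -> R0=(9,0,2) value=11
Op 8: merge R2<->R0 -> R2=(9,0,2) R0=(9,0,2)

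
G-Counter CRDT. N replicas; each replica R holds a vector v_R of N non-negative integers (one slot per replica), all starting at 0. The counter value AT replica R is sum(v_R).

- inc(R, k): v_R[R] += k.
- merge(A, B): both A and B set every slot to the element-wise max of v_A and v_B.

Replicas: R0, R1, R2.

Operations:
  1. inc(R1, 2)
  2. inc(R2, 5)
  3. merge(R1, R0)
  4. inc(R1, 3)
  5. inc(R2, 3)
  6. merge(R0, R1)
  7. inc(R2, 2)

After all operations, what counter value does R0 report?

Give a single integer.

Answer: 5

Derivation:
Op 1: inc R1 by 2 -> R1=(0,2,0) value=2
Op 2: inc R2 by 5 -> R2=(0,0,5) value=5
Op 3: merge R1<->R0 -> R1=(0,2,0) R0=(0,2,0)
Op 4: inc R1 by 3 -> R1=(0,5,0) value=5
Op 5: inc R2 by 3 -> R2=(0,0,8) value=8
Op 6: merge R0<->R1 -> R0=(0,5,0) R1=(0,5,0)
Op 7: inc R2 by 2 -> R2=(0,0,10) value=10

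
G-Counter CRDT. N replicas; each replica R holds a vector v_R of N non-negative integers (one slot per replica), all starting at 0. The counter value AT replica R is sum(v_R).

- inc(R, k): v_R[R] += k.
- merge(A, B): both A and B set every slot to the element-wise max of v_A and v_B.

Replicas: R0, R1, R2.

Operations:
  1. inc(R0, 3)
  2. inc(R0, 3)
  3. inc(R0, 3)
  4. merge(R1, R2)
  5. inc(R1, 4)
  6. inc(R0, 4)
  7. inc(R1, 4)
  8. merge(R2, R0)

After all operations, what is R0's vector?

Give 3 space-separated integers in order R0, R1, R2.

Answer: 13 0 0

Derivation:
Op 1: inc R0 by 3 -> R0=(3,0,0) value=3
Op 2: inc R0 by 3 -> R0=(6,0,0) value=6
Op 3: inc R0 by 3 -> R0=(9,0,0) value=9
Op 4: merge R1<->R2 -> R1=(0,0,0) R2=(0,0,0)
Op 5: inc R1 by 4 -> R1=(0,4,0) value=4
Op 6: inc R0 by 4 -> R0=(13,0,0) value=13
Op 7: inc R1 by 4 -> R1=(0,8,0) value=8
Op 8: merge R2<->R0 -> R2=(13,0,0) R0=(13,0,0)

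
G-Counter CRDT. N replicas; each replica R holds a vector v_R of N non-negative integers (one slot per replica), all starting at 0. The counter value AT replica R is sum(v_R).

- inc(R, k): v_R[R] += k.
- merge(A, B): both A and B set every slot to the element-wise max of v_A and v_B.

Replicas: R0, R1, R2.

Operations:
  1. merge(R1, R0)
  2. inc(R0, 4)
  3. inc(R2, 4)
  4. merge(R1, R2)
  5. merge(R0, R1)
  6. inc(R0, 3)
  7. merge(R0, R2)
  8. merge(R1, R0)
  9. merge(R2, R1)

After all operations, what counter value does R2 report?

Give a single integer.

Op 1: merge R1<->R0 -> R1=(0,0,0) R0=(0,0,0)
Op 2: inc R0 by 4 -> R0=(4,0,0) value=4
Op 3: inc R2 by 4 -> R2=(0,0,4) value=4
Op 4: merge R1<->R2 -> R1=(0,0,4) R2=(0,0,4)
Op 5: merge R0<->R1 -> R0=(4,0,4) R1=(4,0,4)
Op 6: inc R0 by 3 -> R0=(7,0,4) value=11
Op 7: merge R0<->R2 -> R0=(7,0,4) R2=(7,0,4)
Op 8: merge R1<->R0 -> R1=(7,0,4) R0=(7,0,4)
Op 9: merge R2<->R1 -> R2=(7,0,4) R1=(7,0,4)

Answer: 11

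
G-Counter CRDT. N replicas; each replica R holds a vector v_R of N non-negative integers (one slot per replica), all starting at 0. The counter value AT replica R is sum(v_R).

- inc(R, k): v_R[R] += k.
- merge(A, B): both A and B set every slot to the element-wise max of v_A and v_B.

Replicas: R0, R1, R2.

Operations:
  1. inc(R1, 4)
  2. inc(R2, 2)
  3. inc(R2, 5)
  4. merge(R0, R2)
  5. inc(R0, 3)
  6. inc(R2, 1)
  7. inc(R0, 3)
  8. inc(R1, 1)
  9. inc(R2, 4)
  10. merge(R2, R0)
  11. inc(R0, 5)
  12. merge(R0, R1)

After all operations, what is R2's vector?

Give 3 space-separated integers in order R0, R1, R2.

Answer: 6 0 12

Derivation:
Op 1: inc R1 by 4 -> R1=(0,4,0) value=4
Op 2: inc R2 by 2 -> R2=(0,0,2) value=2
Op 3: inc R2 by 5 -> R2=(0,0,7) value=7
Op 4: merge R0<->R2 -> R0=(0,0,7) R2=(0,0,7)
Op 5: inc R0 by 3 -> R0=(3,0,7) value=10
Op 6: inc R2 by 1 -> R2=(0,0,8) value=8
Op 7: inc R0 by 3 -> R0=(6,0,7) value=13
Op 8: inc R1 by 1 -> R1=(0,5,0) value=5
Op 9: inc R2 by 4 -> R2=(0,0,12) value=12
Op 10: merge R2<->R0 -> R2=(6,0,12) R0=(6,0,12)
Op 11: inc R0 by 5 -> R0=(11,0,12) value=23
Op 12: merge R0<->R1 -> R0=(11,5,12) R1=(11,5,12)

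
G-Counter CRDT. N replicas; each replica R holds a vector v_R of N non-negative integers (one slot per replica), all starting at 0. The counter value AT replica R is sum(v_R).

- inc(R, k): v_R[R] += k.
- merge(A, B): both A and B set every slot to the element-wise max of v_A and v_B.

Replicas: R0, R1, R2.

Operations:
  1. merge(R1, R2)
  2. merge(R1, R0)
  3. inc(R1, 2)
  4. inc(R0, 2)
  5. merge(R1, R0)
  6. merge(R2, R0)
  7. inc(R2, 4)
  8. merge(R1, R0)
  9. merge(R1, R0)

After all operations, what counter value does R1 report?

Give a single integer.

Op 1: merge R1<->R2 -> R1=(0,0,0) R2=(0,0,0)
Op 2: merge R1<->R0 -> R1=(0,0,0) R0=(0,0,0)
Op 3: inc R1 by 2 -> R1=(0,2,0) value=2
Op 4: inc R0 by 2 -> R0=(2,0,0) value=2
Op 5: merge R1<->R0 -> R1=(2,2,0) R0=(2,2,0)
Op 6: merge R2<->R0 -> R2=(2,2,0) R0=(2,2,0)
Op 7: inc R2 by 4 -> R2=(2,2,4) value=8
Op 8: merge R1<->R0 -> R1=(2,2,0) R0=(2,2,0)
Op 9: merge R1<->R0 -> R1=(2,2,0) R0=(2,2,0)

Answer: 4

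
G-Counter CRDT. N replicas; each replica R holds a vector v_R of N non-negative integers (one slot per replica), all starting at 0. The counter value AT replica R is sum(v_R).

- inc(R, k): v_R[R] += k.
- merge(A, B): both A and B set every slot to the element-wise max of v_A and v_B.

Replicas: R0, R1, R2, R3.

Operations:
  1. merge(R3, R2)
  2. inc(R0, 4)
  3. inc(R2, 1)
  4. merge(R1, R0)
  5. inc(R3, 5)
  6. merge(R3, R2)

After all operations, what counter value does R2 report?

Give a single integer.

Answer: 6

Derivation:
Op 1: merge R3<->R2 -> R3=(0,0,0,0) R2=(0,0,0,0)
Op 2: inc R0 by 4 -> R0=(4,0,0,0) value=4
Op 3: inc R2 by 1 -> R2=(0,0,1,0) value=1
Op 4: merge R1<->R0 -> R1=(4,0,0,0) R0=(4,0,0,0)
Op 5: inc R3 by 5 -> R3=(0,0,0,5) value=5
Op 6: merge R3<->R2 -> R3=(0,0,1,5) R2=(0,0,1,5)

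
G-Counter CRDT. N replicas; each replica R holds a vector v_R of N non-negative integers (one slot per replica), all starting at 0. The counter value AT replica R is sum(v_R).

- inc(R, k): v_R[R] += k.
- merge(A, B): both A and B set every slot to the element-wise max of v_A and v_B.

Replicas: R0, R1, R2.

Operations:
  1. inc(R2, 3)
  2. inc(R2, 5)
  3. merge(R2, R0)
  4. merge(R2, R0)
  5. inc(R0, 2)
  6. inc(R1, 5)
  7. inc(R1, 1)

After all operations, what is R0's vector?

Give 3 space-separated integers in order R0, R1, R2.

Answer: 2 0 8

Derivation:
Op 1: inc R2 by 3 -> R2=(0,0,3) value=3
Op 2: inc R2 by 5 -> R2=(0,0,8) value=8
Op 3: merge R2<->R0 -> R2=(0,0,8) R0=(0,0,8)
Op 4: merge R2<->R0 -> R2=(0,0,8) R0=(0,0,8)
Op 5: inc R0 by 2 -> R0=(2,0,8) value=10
Op 6: inc R1 by 5 -> R1=(0,5,0) value=5
Op 7: inc R1 by 1 -> R1=(0,6,0) value=6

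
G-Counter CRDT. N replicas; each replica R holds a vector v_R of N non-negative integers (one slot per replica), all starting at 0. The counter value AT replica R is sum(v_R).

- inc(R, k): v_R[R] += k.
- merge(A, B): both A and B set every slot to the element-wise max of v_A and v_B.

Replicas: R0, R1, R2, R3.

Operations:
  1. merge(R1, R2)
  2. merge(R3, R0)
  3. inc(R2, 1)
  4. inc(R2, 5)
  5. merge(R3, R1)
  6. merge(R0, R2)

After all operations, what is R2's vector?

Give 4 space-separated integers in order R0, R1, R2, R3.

Answer: 0 0 6 0

Derivation:
Op 1: merge R1<->R2 -> R1=(0,0,0,0) R2=(0,0,0,0)
Op 2: merge R3<->R0 -> R3=(0,0,0,0) R0=(0,0,0,0)
Op 3: inc R2 by 1 -> R2=(0,0,1,0) value=1
Op 4: inc R2 by 5 -> R2=(0,0,6,0) value=6
Op 5: merge R3<->R1 -> R3=(0,0,0,0) R1=(0,0,0,0)
Op 6: merge R0<->R2 -> R0=(0,0,6,0) R2=(0,0,6,0)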